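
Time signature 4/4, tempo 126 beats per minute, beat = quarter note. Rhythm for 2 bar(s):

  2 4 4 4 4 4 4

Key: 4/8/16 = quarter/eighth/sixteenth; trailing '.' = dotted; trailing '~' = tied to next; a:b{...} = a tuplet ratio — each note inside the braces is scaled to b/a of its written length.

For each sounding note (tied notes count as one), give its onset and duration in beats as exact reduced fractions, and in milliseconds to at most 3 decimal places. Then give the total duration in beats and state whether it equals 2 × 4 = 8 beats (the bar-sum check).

1) 0.0ms=0b +952.381ms=2b
2) 952.381ms=2b +476.19ms=1b
3) 1428.571ms=3b +476.19ms=1b
4) 1904.762ms=4b +476.19ms=1b
5) 2380.952ms=5b +476.19ms=1b
6) 2857.143ms=6b +476.19ms=1b
7) 3333.333ms=7b +476.19ms=1b
Σ=8b of 8 (126bpm 4/4) — PASS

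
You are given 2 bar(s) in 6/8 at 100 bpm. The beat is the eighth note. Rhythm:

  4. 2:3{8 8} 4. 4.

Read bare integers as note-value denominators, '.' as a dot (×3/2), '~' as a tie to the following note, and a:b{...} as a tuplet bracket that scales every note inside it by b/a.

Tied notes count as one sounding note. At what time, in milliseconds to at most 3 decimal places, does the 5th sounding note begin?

note 5 onset = 9b = 5400.0ms

1. 0.0ms @ 0 + 1800.0ms (3)
2. 1800.0ms @ 3 + 900.0ms (3/2)
3. 2700.0ms @ 9/2 + 900.0ms (3/2)
4. 3600.0ms @ 6 + 1800.0ms (3)
5. 5400.0ms @ 9 + 1800.0ms (3)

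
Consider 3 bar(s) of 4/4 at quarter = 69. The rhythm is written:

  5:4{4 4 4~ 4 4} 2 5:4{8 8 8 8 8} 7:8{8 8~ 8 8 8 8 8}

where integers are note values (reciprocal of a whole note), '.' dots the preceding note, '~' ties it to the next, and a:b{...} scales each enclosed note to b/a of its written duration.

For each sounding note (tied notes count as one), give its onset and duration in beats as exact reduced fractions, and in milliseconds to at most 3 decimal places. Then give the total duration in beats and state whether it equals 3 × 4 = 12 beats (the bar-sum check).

1) 0.0ms=0b +695.652ms=4/5b
2) 695.652ms=4/5b +695.652ms=4/5b
3) 1391.304ms=8/5b +1391.304ms=8/5b
4) 2782.609ms=16/5b +695.652ms=4/5b
5) 3478.261ms=4b +1739.13ms=2b
6) 5217.391ms=6b +347.826ms=2/5b
7) 5565.217ms=32/5b +347.826ms=2/5b
8) 5913.043ms=34/5b +347.826ms=2/5b
9) 6260.87ms=36/5b +347.826ms=2/5b
10) 6608.696ms=38/5b +347.826ms=2/5b
11) 6956.522ms=8b +496.894ms=4/7b
12) 7453.416ms=60/7b +993.789ms=8/7b
13) 8447.205ms=68/7b +496.894ms=4/7b
14) 8944.099ms=72/7b +496.894ms=4/7b
15) 9440.994ms=76/7b +496.894ms=4/7b
16) 9937.888ms=80/7b +496.894ms=4/7b
Σ=12b of 12 (69bpm 4/4) — PASS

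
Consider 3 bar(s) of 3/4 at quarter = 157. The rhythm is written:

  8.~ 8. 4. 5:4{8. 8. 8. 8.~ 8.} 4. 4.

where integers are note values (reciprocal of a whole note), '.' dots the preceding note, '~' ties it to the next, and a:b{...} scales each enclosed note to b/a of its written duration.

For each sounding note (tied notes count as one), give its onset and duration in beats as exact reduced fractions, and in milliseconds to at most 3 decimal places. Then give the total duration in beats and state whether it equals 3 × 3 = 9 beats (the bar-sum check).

1) 0.0ms=0b +573.248ms=3/2b
2) 573.248ms=3/2b +573.248ms=3/2b
3) 1146.497ms=3b +229.299ms=3/5b
4) 1375.796ms=18/5b +229.299ms=3/5b
5) 1605.096ms=21/5b +229.299ms=3/5b
6) 1834.395ms=24/5b +458.599ms=6/5b
7) 2292.994ms=6b +573.248ms=3/2b
8) 2866.242ms=15/2b +573.248ms=3/2b
Σ=9b of 9 (157bpm 3/4) — PASS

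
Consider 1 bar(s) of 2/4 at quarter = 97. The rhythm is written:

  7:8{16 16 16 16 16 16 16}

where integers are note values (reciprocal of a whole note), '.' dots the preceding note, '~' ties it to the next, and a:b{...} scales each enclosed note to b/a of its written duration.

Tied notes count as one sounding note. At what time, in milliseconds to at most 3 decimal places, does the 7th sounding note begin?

1. 0.0ms @ 0 + 176.73ms (2/7)
2. 176.73ms @ 2/7 + 176.73ms (2/7)
3. 353.461ms @ 4/7 + 176.73ms (2/7)
4. 530.191ms @ 6/7 + 176.73ms (2/7)
5. 706.922ms @ 8/7 + 176.73ms (2/7)
6. 883.652ms @ 10/7 + 176.73ms (2/7)
7. 1060.383ms @ 12/7 + 176.73ms (2/7)

note 7 onset = 12/7b = 1060.383ms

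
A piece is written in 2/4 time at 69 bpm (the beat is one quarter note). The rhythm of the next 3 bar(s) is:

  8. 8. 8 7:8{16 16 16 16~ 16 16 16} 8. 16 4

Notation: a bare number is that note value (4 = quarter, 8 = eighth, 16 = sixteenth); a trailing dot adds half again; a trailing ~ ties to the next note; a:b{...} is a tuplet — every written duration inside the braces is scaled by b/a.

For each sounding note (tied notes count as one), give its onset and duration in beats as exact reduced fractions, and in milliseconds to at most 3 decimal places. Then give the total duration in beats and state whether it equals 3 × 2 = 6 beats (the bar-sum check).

1) 0.0ms=0b +652.174ms=3/4b
2) 652.174ms=3/4b +652.174ms=3/4b
3) 1304.348ms=3/2b +434.783ms=1/2b
4) 1739.13ms=2b +248.447ms=2/7b
5) 1987.578ms=16/7b +248.447ms=2/7b
6) 2236.025ms=18/7b +248.447ms=2/7b
7) 2484.472ms=20/7b +496.894ms=4/7b
8) 2981.366ms=24/7b +248.447ms=2/7b
9) 3229.814ms=26/7b +248.447ms=2/7b
10) 3478.261ms=4b +652.174ms=3/4b
11) 4130.435ms=19/4b +217.391ms=1/4b
12) 4347.826ms=5b +869.565ms=1b
Σ=6b of 6 (69bpm 2/4) — PASS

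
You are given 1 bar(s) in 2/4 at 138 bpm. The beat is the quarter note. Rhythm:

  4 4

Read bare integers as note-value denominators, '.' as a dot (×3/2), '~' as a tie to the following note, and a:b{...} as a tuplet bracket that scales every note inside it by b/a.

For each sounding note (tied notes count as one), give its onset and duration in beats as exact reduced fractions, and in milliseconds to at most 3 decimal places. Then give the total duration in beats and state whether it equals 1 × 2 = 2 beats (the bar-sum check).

1) 0.0ms=0b +434.783ms=1b
2) 434.783ms=1b +434.783ms=1b
Σ=2b of 2 (138bpm 2/4) — PASS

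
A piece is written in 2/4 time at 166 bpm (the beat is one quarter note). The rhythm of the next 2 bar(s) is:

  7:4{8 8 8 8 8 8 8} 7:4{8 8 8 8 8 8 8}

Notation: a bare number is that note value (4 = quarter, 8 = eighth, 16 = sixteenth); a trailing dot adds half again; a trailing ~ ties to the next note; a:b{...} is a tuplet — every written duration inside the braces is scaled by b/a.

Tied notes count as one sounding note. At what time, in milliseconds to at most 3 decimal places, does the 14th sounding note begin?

note 14 onset = 26/7b = 1342.513ms

1. 0.0ms @ 0 + 103.27ms (2/7)
2. 103.27ms @ 2/7 + 103.27ms (2/7)
3. 206.54ms @ 4/7 + 103.27ms (2/7)
4. 309.811ms @ 6/7 + 103.27ms (2/7)
5. 413.081ms @ 8/7 + 103.27ms (2/7)
6. 516.351ms @ 10/7 + 103.27ms (2/7)
7. 619.621ms @ 12/7 + 103.27ms (2/7)
8. 722.892ms @ 2 + 103.27ms (2/7)
9. 826.162ms @ 16/7 + 103.27ms (2/7)
10. 929.432ms @ 18/7 + 103.27ms (2/7)
11. 1032.702ms @ 20/7 + 103.27ms (2/7)
12. 1135.972ms @ 22/7 + 103.27ms (2/7)
13. 1239.243ms @ 24/7 + 103.27ms (2/7)
14. 1342.513ms @ 26/7 + 103.27ms (2/7)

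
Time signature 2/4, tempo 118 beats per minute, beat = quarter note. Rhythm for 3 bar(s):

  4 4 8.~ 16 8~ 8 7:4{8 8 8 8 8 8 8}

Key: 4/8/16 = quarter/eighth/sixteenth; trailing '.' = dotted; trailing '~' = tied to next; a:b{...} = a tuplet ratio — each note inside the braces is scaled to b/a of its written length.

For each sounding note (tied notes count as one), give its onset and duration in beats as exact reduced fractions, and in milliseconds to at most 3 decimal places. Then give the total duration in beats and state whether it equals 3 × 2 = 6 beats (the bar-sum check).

1) 0.0ms=0b +508.475ms=1b
2) 508.475ms=1b +508.475ms=1b
3) 1016.949ms=2b +508.475ms=1b
4) 1525.424ms=3b +508.475ms=1b
5) 2033.898ms=4b +145.278ms=2/7b
6) 2179.177ms=30/7b +145.278ms=2/7b
7) 2324.455ms=32/7b +145.278ms=2/7b
8) 2469.734ms=34/7b +145.278ms=2/7b
9) 2615.012ms=36/7b +145.278ms=2/7b
10) 2760.291ms=38/7b +145.278ms=2/7b
11) 2905.569ms=40/7b +145.278ms=2/7b
Σ=6b of 6 (118bpm 2/4) — PASS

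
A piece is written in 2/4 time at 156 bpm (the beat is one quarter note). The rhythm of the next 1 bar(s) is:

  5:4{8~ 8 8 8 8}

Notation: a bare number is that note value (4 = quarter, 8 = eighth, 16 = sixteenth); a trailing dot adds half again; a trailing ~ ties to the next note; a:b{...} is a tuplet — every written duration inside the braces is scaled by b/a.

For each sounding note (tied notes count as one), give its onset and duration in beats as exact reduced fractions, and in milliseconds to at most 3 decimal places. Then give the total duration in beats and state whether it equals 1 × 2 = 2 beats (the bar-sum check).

1) 0.0ms=0b +307.692ms=4/5b
2) 307.692ms=4/5b +153.846ms=2/5b
3) 461.538ms=6/5b +153.846ms=2/5b
4) 615.385ms=8/5b +153.846ms=2/5b
Σ=2b of 2 (156bpm 2/4) — PASS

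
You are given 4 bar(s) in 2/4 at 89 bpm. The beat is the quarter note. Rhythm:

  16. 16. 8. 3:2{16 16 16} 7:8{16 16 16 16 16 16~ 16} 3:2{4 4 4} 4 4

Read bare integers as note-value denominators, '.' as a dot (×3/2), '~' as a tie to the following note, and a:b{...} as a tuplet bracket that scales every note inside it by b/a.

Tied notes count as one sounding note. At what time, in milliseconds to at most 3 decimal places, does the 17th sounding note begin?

note 17 onset = 7b = 4719.101ms

1. 0.0ms @ 0 + 252.809ms (3/8)
2. 252.809ms @ 3/8 + 252.809ms (3/8)
3. 505.618ms @ 3/4 + 505.618ms (3/4)
4. 1011.236ms @ 3/2 + 112.36ms (1/6)
5. 1123.596ms @ 5/3 + 112.36ms (1/6)
6. 1235.955ms @ 11/6 + 112.36ms (1/6)
7. 1348.315ms @ 2 + 192.616ms (2/7)
8. 1540.931ms @ 16/7 + 192.616ms (2/7)
9. 1733.547ms @ 18/7 + 192.616ms (2/7)
10. 1926.164ms @ 20/7 + 192.616ms (2/7)
11. 2118.78ms @ 22/7 + 192.616ms (2/7)
12. 2311.396ms @ 24/7 + 385.233ms (4/7)
13. 2696.629ms @ 4 + 449.438ms (2/3)
14. 3146.067ms @ 14/3 + 449.438ms (2/3)
15. 3595.506ms @ 16/3 + 449.438ms (2/3)
16. 4044.944ms @ 6 + 674.157ms (1)
17. 4719.101ms @ 7 + 674.157ms (1)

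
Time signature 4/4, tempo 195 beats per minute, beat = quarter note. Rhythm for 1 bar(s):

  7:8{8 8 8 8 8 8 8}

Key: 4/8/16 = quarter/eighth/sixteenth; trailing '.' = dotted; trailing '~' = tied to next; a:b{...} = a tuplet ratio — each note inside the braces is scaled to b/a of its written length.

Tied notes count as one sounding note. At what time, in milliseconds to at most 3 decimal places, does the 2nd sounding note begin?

note 2 onset = 4/7b = 175.824ms

1. 0.0ms @ 0 + 175.824ms (4/7)
2. 175.824ms @ 4/7 + 175.824ms (4/7)
3. 351.648ms @ 8/7 + 175.824ms (4/7)
4. 527.473ms @ 12/7 + 175.824ms (4/7)
5. 703.297ms @ 16/7 + 175.824ms (4/7)
6. 879.121ms @ 20/7 + 175.824ms (4/7)
7. 1054.945ms @ 24/7 + 175.824ms (4/7)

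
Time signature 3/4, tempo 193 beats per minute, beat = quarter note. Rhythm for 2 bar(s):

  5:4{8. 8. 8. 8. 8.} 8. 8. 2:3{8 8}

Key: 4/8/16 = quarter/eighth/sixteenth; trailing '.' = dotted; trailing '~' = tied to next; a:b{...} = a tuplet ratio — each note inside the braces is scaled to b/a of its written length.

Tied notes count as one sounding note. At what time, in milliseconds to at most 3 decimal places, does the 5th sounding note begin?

note 5 onset = 12/5b = 746.114ms

1. 0.0ms @ 0 + 186.528ms (3/5)
2. 186.528ms @ 3/5 + 186.528ms (3/5)
3. 373.057ms @ 6/5 + 186.528ms (3/5)
4. 559.585ms @ 9/5 + 186.528ms (3/5)
5. 746.114ms @ 12/5 + 186.528ms (3/5)
6. 932.642ms @ 3 + 233.161ms (3/4)
7. 1165.803ms @ 15/4 + 233.161ms (3/4)
8. 1398.964ms @ 9/2 + 233.161ms (3/4)
9. 1632.124ms @ 21/4 + 233.161ms (3/4)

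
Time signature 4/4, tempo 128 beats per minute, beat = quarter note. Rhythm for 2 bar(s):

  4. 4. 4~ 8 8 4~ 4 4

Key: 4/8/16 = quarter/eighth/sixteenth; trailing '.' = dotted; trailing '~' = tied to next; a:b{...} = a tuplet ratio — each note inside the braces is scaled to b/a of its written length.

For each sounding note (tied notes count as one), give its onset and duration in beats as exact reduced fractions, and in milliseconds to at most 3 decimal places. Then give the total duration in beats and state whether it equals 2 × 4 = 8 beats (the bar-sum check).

1) 0.0ms=0b +703.125ms=3/2b
2) 703.125ms=3/2b +703.125ms=3/2b
3) 1406.25ms=3b +703.125ms=3/2b
4) 2109.375ms=9/2b +234.375ms=1/2b
5) 2343.75ms=5b +937.5ms=2b
6) 3281.25ms=7b +468.75ms=1b
Σ=8b of 8 (128bpm 4/4) — PASS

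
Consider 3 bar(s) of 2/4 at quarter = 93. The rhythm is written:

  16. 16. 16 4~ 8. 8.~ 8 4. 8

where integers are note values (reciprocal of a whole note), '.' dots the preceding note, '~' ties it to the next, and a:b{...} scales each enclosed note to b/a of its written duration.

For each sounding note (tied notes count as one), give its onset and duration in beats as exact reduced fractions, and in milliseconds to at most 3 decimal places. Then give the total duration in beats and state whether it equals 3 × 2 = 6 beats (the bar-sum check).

1) 0.0ms=0b +241.935ms=3/8b
2) 241.935ms=3/8b +241.935ms=3/8b
3) 483.871ms=3/4b +161.29ms=1/4b
4) 645.161ms=1b +1129.032ms=7/4b
5) 1774.194ms=11/4b +806.452ms=5/4b
6) 2580.645ms=4b +967.742ms=3/2b
7) 3548.387ms=11/2b +322.581ms=1/2b
Σ=6b of 6 (93bpm 2/4) — PASS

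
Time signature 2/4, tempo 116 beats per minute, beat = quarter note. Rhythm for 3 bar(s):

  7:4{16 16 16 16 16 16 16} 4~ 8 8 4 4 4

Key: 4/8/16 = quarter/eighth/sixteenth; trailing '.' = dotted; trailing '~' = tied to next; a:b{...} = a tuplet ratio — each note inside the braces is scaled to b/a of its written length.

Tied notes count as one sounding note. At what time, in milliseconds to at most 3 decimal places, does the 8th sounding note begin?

note 8 onset = 1b = 517.241ms

1. 0.0ms @ 0 + 73.892ms (1/7)
2. 73.892ms @ 1/7 + 73.892ms (1/7)
3. 147.783ms @ 2/7 + 73.892ms (1/7)
4. 221.675ms @ 3/7 + 73.892ms (1/7)
5. 295.567ms @ 4/7 + 73.892ms (1/7)
6. 369.458ms @ 5/7 + 73.892ms (1/7)
7. 443.35ms @ 6/7 + 73.892ms (1/7)
8. 517.241ms @ 1 + 775.862ms (3/2)
9. 1293.103ms @ 5/2 + 258.621ms (1/2)
10. 1551.724ms @ 3 + 517.241ms (1)
11. 2068.966ms @ 4 + 517.241ms (1)
12. 2586.207ms @ 5 + 517.241ms (1)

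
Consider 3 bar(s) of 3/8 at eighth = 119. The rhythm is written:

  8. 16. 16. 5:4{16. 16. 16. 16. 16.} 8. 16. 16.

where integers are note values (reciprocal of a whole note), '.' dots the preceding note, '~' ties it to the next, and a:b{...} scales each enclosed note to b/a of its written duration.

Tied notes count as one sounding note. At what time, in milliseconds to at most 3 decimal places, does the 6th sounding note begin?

note 6 onset = 21/5b = 2117.647ms

1. 0.0ms @ 0 + 756.303ms (3/2)
2. 756.303ms @ 3/2 + 378.151ms (3/4)
3. 1134.454ms @ 9/4 + 378.151ms (3/4)
4. 1512.605ms @ 3 + 302.521ms (3/5)
5. 1815.126ms @ 18/5 + 302.521ms (3/5)
6. 2117.647ms @ 21/5 + 302.521ms (3/5)
7. 2420.168ms @ 24/5 + 302.521ms (3/5)
8. 2722.689ms @ 27/5 + 302.521ms (3/5)
9. 3025.21ms @ 6 + 756.303ms (3/2)
10. 3781.513ms @ 15/2 + 378.151ms (3/4)
11. 4159.664ms @ 33/4 + 378.151ms (3/4)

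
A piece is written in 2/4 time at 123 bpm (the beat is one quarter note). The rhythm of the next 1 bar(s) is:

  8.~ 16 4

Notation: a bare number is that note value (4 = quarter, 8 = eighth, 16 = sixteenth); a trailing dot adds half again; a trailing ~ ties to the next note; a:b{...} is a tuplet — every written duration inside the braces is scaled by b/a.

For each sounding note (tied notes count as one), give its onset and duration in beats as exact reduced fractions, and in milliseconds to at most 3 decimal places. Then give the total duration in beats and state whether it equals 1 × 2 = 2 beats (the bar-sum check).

1) 0.0ms=0b +487.805ms=1b
2) 487.805ms=1b +487.805ms=1b
Σ=2b of 2 (123bpm 2/4) — PASS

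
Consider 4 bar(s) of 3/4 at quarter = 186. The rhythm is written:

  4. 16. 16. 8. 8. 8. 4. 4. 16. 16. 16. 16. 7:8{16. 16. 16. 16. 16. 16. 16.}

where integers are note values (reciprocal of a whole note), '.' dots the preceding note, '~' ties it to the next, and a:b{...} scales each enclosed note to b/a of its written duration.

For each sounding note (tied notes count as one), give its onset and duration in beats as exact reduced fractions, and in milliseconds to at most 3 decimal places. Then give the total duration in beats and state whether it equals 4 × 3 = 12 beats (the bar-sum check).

1) 0.0ms=0b +483.871ms=3/2b
2) 483.871ms=3/2b +120.968ms=3/8b
3) 604.839ms=15/8b +120.968ms=3/8b
4) 725.806ms=9/4b +241.935ms=3/4b
5) 967.742ms=3b +241.935ms=3/4b
6) 1209.677ms=15/4b +241.935ms=3/4b
7) 1451.613ms=9/2b +483.871ms=3/2b
8) 1935.484ms=6b +483.871ms=3/2b
9) 2419.355ms=15/2b +120.968ms=3/8b
10) 2540.323ms=63/8b +120.968ms=3/8b
11) 2661.29ms=33/4b +120.968ms=3/8b
12) 2782.258ms=69/8b +120.968ms=3/8b
13) 2903.226ms=9b +138.249ms=3/7b
14) 3041.475ms=66/7b +138.249ms=3/7b
15) 3179.724ms=69/7b +138.249ms=3/7b
16) 3317.972ms=72/7b +138.249ms=3/7b
17) 3456.221ms=75/7b +138.249ms=3/7b
18) 3594.47ms=78/7b +138.249ms=3/7b
19) 3732.719ms=81/7b +138.249ms=3/7b
Σ=12b of 12 (186bpm 3/4) — PASS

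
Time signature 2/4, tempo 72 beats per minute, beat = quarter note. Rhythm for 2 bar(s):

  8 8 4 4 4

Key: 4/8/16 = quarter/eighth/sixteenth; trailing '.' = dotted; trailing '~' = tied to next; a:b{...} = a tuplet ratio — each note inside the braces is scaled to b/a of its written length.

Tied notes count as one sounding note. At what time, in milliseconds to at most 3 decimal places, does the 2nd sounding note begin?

note 2 onset = 1/2b = 416.667ms

1. 0.0ms @ 0 + 416.667ms (1/2)
2. 416.667ms @ 1/2 + 416.667ms (1/2)
3. 833.333ms @ 1 + 833.333ms (1)
4. 1666.667ms @ 2 + 833.333ms (1)
5. 2500.0ms @ 3 + 833.333ms (1)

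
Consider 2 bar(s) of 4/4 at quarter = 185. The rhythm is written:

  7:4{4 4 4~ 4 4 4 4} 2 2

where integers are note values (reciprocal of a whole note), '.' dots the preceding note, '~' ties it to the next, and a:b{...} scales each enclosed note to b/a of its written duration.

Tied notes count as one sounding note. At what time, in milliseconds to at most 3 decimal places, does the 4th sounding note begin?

1. 0.0ms @ 0 + 185.328ms (4/7)
2. 185.328ms @ 4/7 + 185.328ms (4/7)
3. 370.656ms @ 8/7 + 370.656ms (8/7)
4. 741.313ms @ 16/7 + 185.328ms (4/7)
5. 926.641ms @ 20/7 + 185.328ms (4/7)
6. 1111.969ms @ 24/7 + 185.328ms (4/7)
7. 1297.297ms @ 4 + 648.649ms (2)
8. 1945.946ms @ 6 + 648.649ms (2)

note 4 onset = 16/7b = 741.313ms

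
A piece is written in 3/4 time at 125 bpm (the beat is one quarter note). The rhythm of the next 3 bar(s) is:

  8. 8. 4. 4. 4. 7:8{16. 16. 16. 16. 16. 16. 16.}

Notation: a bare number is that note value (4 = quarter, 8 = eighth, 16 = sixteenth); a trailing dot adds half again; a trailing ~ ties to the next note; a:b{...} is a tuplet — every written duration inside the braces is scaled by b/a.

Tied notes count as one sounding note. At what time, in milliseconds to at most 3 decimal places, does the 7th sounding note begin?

1. 0.0ms @ 0 + 360.0ms (3/4)
2. 360.0ms @ 3/4 + 360.0ms (3/4)
3. 720.0ms @ 3/2 + 720.0ms (3/2)
4. 1440.0ms @ 3 + 720.0ms (3/2)
5. 2160.0ms @ 9/2 + 720.0ms (3/2)
6. 2880.0ms @ 6 + 205.714ms (3/7)
7. 3085.714ms @ 45/7 + 205.714ms (3/7)
8. 3291.429ms @ 48/7 + 205.714ms (3/7)
9. 3497.143ms @ 51/7 + 205.714ms (3/7)
10. 3702.857ms @ 54/7 + 205.714ms (3/7)
11. 3908.571ms @ 57/7 + 205.714ms (3/7)
12. 4114.286ms @ 60/7 + 205.714ms (3/7)

note 7 onset = 45/7b = 3085.714ms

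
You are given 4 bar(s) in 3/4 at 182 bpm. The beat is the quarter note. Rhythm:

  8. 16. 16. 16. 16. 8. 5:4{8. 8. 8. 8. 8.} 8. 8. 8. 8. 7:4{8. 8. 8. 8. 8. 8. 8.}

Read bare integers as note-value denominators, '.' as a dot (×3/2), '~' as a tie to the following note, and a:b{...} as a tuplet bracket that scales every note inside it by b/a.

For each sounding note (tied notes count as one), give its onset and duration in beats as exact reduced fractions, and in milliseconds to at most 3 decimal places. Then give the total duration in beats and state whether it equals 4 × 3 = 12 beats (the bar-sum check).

1) 0.0ms=0b +247.253ms=3/4b
2) 247.253ms=3/4b +123.626ms=3/8b
3) 370.879ms=9/8b +123.626ms=3/8b
4) 494.505ms=3/2b +123.626ms=3/8b
5) 618.132ms=15/8b +123.626ms=3/8b
6) 741.758ms=9/4b +247.253ms=3/4b
7) 989.011ms=3b +197.802ms=3/5b
8) 1186.813ms=18/5b +197.802ms=3/5b
9) 1384.615ms=21/5b +197.802ms=3/5b
10) 1582.418ms=24/5b +197.802ms=3/5b
11) 1780.22ms=27/5b +197.802ms=3/5b
12) 1978.022ms=6b +247.253ms=3/4b
13) 2225.275ms=27/4b +247.253ms=3/4b
14) 2472.527ms=15/2b +247.253ms=3/4b
15) 2719.78ms=33/4b +247.253ms=3/4b
16) 2967.033ms=9b +141.287ms=3/7b
17) 3108.32ms=66/7b +141.287ms=3/7b
18) 3249.608ms=69/7b +141.287ms=3/7b
19) 3390.895ms=72/7b +141.287ms=3/7b
20) 3532.182ms=75/7b +141.287ms=3/7b
21) 3673.469ms=78/7b +141.287ms=3/7b
22) 3814.757ms=81/7b +141.287ms=3/7b
Σ=12b of 12 (182bpm 3/4) — PASS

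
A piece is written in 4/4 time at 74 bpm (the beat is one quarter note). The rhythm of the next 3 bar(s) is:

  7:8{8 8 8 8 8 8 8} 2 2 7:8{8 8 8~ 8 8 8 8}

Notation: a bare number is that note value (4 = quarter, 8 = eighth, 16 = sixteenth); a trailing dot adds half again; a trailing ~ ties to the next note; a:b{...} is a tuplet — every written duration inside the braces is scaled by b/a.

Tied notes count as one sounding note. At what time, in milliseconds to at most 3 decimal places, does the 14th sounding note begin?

1. 0.0ms @ 0 + 463.32ms (4/7)
2. 463.32ms @ 4/7 + 463.32ms (4/7)
3. 926.641ms @ 8/7 + 463.32ms (4/7)
4. 1389.961ms @ 12/7 + 463.32ms (4/7)
5. 1853.282ms @ 16/7 + 463.32ms (4/7)
6. 2316.602ms @ 20/7 + 463.32ms (4/7)
7. 2779.923ms @ 24/7 + 463.32ms (4/7)
8. 3243.243ms @ 4 + 1621.622ms (2)
9. 4864.865ms @ 6 + 1621.622ms (2)
10. 6486.486ms @ 8 + 463.32ms (4/7)
11. 6949.807ms @ 60/7 + 463.32ms (4/7)
12. 7413.127ms @ 64/7 + 926.641ms (8/7)
13. 8339.768ms @ 72/7 + 463.32ms (4/7)
14. 8803.089ms @ 76/7 + 463.32ms (4/7)
15. 9266.409ms @ 80/7 + 463.32ms (4/7)

note 14 onset = 76/7b = 8803.089ms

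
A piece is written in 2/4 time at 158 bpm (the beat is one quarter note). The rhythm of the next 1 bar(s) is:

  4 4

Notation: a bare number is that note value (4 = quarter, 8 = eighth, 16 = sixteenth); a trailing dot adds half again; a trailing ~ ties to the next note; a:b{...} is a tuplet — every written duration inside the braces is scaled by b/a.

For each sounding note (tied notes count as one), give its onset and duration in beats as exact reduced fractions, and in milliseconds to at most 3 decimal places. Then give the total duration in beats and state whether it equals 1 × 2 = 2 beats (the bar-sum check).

1) 0.0ms=0b +379.747ms=1b
2) 379.747ms=1b +379.747ms=1b
Σ=2b of 2 (158bpm 2/4) — PASS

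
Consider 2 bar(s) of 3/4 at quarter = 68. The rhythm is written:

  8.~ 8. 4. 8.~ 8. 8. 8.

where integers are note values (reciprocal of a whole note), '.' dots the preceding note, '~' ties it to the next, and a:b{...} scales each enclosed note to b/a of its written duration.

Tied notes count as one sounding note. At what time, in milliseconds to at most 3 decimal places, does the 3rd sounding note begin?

1. 0.0ms @ 0 + 1323.529ms (3/2)
2. 1323.529ms @ 3/2 + 1323.529ms (3/2)
3. 2647.059ms @ 3 + 1323.529ms (3/2)
4. 3970.588ms @ 9/2 + 661.765ms (3/4)
5. 4632.353ms @ 21/4 + 661.765ms (3/4)

note 3 onset = 3b = 2647.059ms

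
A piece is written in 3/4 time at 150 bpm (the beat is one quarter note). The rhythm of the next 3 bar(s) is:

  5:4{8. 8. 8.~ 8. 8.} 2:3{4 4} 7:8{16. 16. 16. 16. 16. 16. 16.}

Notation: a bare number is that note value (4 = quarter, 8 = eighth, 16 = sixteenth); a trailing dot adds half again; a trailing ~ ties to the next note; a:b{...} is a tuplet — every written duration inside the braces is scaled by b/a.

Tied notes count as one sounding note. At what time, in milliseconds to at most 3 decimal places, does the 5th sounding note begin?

note 5 onset = 3b = 1200.0ms

1. 0.0ms @ 0 + 240.0ms (3/5)
2. 240.0ms @ 3/5 + 240.0ms (3/5)
3. 480.0ms @ 6/5 + 480.0ms (6/5)
4. 960.0ms @ 12/5 + 240.0ms (3/5)
5. 1200.0ms @ 3 + 600.0ms (3/2)
6. 1800.0ms @ 9/2 + 600.0ms (3/2)
7. 2400.0ms @ 6 + 171.429ms (3/7)
8. 2571.429ms @ 45/7 + 171.429ms (3/7)
9. 2742.857ms @ 48/7 + 171.429ms (3/7)
10. 2914.286ms @ 51/7 + 171.429ms (3/7)
11. 3085.714ms @ 54/7 + 171.429ms (3/7)
12. 3257.143ms @ 57/7 + 171.429ms (3/7)
13. 3428.571ms @ 60/7 + 171.429ms (3/7)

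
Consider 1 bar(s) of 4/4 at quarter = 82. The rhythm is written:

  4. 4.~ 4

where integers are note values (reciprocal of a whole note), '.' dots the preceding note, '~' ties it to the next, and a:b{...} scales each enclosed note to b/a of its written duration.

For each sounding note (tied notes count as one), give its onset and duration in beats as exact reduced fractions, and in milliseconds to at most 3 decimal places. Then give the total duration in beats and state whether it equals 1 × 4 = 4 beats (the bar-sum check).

1) 0.0ms=0b +1097.561ms=3/2b
2) 1097.561ms=3/2b +1829.268ms=5/2b
Σ=4b of 4 (82bpm 4/4) — PASS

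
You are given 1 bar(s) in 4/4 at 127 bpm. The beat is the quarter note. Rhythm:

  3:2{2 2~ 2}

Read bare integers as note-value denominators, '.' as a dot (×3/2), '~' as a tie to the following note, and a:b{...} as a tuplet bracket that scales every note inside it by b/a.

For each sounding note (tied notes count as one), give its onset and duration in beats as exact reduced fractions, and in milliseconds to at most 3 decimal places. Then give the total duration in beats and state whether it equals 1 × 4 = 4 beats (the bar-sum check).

1) 0.0ms=0b +629.921ms=4/3b
2) 629.921ms=4/3b +1259.843ms=8/3b
Σ=4b of 4 (127bpm 4/4) — PASS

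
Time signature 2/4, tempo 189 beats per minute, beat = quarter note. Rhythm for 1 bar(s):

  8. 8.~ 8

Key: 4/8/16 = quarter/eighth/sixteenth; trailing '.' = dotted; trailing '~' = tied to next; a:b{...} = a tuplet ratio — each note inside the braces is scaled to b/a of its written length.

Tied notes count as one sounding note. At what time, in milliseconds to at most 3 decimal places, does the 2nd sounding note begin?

note 2 onset = 3/4b = 238.095ms

1. 0.0ms @ 0 + 238.095ms (3/4)
2. 238.095ms @ 3/4 + 396.825ms (5/4)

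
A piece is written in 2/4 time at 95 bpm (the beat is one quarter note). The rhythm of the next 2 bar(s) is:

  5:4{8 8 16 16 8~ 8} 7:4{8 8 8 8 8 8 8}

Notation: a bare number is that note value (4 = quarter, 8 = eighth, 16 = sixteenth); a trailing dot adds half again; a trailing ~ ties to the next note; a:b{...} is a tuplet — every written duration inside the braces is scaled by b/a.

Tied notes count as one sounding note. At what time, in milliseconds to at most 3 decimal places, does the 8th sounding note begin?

note 8 onset = 18/7b = 1624.06ms

1. 0.0ms @ 0 + 252.632ms (2/5)
2. 252.632ms @ 2/5 + 252.632ms (2/5)
3. 505.263ms @ 4/5 + 126.316ms (1/5)
4. 631.579ms @ 1 + 126.316ms (1/5)
5. 757.895ms @ 6/5 + 505.263ms (4/5)
6. 1263.158ms @ 2 + 180.451ms (2/7)
7. 1443.609ms @ 16/7 + 180.451ms (2/7)
8. 1624.06ms @ 18/7 + 180.451ms (2/7)
9. 1804.511ms @ 20/7 + 180.451ms (2/7)
10. 1984.962ms @ 22/7 + 180.451ms (2/7)
11. 2165.414ms @ 24/7 + 180.451ms (2/7)
12. 2345.865ms @ 26/7 + 180.451ms (2/7)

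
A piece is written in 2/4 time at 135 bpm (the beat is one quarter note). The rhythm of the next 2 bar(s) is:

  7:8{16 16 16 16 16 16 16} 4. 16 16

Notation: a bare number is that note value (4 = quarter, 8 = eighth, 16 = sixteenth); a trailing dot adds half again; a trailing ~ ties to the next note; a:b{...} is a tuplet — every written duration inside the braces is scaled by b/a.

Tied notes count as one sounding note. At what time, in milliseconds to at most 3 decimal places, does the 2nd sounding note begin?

1. 0.0ms @ 0 + 126.984ms (2/7)
2. 126.984ms @ 2/7 + 126.984ms (2/7)
3. 253.968ms @ 4/7 + 126.984ms (2/7)
4. 380.952ms @ 6/7 + 126.984ms (2/7)
5. 507.937ms @ 8/7 + 126.984ms (2/7)
6. 634.921ms @ 10/7 + 126.984ms (2/7)
7. 761.905ms @ 12/7 + 126.984ms (2/7)
8. 888.889ms @ 2 + 666.667ms (3/2)
9. 1555.556ms @ 7/2 + 111.111ms (1/4)
10. 1666.667ms @ 15/4 + 111.111ms (1/4)

note 2 onset = 2/7b = 126.984ms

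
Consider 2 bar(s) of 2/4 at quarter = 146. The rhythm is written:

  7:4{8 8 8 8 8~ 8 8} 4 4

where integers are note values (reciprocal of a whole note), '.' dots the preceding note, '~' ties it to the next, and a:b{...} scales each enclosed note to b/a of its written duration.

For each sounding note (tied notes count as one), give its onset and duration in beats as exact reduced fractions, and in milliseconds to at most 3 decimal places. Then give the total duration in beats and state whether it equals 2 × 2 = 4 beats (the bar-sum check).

1) 0.0ms=0b +117.417ms=2/7b
2) 117.417ms=2/7b +117.417ms=2/7b
3) 234.834ms=4/7b +117.417ms=2/7b
4) 352.25ms=6/7b +117.417ms=2/7b
5) 469.667ms=8/7b +234.834ms=4/7b
6) 704.501ms=12/7b +117.417ms=2/7b
7) 821.918ms=2b +410.959ms=1b
8) 1232.877ms=3b +410.959ms=1b
Σ=4b of 4 (146bpm 2/4) — PASS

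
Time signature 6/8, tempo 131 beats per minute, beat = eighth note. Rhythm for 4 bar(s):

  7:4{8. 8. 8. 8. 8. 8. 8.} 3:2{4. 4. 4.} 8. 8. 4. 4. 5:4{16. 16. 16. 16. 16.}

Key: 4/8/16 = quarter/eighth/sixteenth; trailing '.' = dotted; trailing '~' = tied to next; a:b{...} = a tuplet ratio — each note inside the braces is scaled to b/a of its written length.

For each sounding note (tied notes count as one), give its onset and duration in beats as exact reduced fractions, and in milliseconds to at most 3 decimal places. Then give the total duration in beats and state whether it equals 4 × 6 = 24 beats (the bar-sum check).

1) 0.0ms=0b +392.585ms=6/7b
2) 392.585ms=6/7b +392.585ms=6/7b
3) 785.169ms=12/7b +392.585ms=6/7b
4) 1177.754ms=18/7b +392.585ms=6/7b
5) 1570.338ms=24/7b +392.585ms=6/7b
6) 1962.923ms=30/7b +392.585ms=6/7b
7) 2355.507ms=36/7b +392.585ms=6/7b
8) 2748.092ms=6b +916.031ms=2b
9) 3664.122ms=8b +916.031ms=2b
10) 4580.153ms=10b +916.031ms=2b
11) 5496.183ms=12b +687.023ms=3/2b
12) 6183.206ms=27/2b +687.023ms=3/2b
13) 6870.229ms=15b +1374.046ms=3b
14) 8244.275ms=18b +1374.046ms=3b
15) 9618.321ms=21b +274.809ms=3/5b
16) 9893.13ms=108/5b +274.809ms=3/5b
17) 10167.939ms=111/5b +274.809ms=3/5b
18) 10442.748ms=114/5b +274.809ms=3/5b
19) 10717.557ms=117/5b +274.809ms=3/5b
Σ=24b of 24 (131bpm 6/8) — PASS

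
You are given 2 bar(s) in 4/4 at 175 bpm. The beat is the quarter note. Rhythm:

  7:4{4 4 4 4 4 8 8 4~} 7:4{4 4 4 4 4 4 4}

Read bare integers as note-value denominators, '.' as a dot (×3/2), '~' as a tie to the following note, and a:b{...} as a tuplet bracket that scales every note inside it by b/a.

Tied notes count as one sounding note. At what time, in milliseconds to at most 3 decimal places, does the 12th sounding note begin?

note 12 onset = 44/7b = 2155.102ms

1. 0.0ms @ 0 + 195.918ms (4/7)
2. 195.918ms @ 4/7 + 195.918ms (4/7)
3. 391.837ms @ 8/7 + 195.918ms (4/7)
4. 587.755ms @ 12/7 + 195.918ms (4/7)
5. 783.673ms @ 16/7 + 195.918ms (4/7)
6. 979.592ms @ 20/7 + 97.959ms (2/7)
7. 1077.551ms @ 22/7 + 97.959ms (2/7)
8. 1175.51ms @ 24/7 + 391.837ms (8/7)
9. 1567.347ms @ 32/7 + 195.918ms (4/7)
10. 1763.265ms @ 36/7 + 195.918ms (4/7)
11. 1959.184ms @ 40/7 + 195.918ms (4/7)
12. 2155.102ms @ 44/7 + 195.918ms (4/7)
13. 2351.02ms @ 48/7 + 195.918ms (4/7)
14. 2546.939ms @ 52/7 + 195.918ms (4/7)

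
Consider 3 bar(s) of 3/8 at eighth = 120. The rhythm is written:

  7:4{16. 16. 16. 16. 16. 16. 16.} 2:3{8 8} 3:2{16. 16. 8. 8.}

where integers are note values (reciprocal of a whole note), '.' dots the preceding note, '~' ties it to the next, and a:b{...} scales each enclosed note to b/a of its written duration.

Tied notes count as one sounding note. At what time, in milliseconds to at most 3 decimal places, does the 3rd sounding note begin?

note 3 onset = 6/7b = 428.571ms

1. 0.0ms @ 0 + 214.286ms (3/7)
2. 214.286ms @ 3/7 + 214.286ms (3/7)
3. 428.571ms @ 6/7 + 214.286ms (3/7)
4. 642.857ms @ 9/7 + 214.286ms (3/7)
5. 857.143ms @ 12/7 + 214.286ms (3/7)
6. 1071.429ms @ 15/7 + 214.286ms (3/7)
7. 1285.714ms @ 18/7 + 214.286ms (3/7)
8. 1500.0ms @ 3 + 750.0ms (3/2)
9. 2250.0ms @ 9/2 + 750.0ms (3/2)
10. 3000.0ms @ 6 + 250.0ms (1/2)
11. 3250.0ms @ 13/2 + 250.0ms (1/2)
12. 3500.0ms @ 7 + 500.0ms (1)
13. 4000.0ms @ 8 + 500.0ms (1)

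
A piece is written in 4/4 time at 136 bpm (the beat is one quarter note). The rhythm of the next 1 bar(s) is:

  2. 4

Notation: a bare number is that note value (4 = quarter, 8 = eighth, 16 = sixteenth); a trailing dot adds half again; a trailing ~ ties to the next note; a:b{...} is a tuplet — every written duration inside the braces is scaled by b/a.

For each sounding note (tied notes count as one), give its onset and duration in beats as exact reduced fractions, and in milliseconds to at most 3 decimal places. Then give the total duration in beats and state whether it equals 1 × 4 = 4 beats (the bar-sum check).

1) 0.0ms=0b +1323.529ms=3b
2) 1323.529ms=3b +441.176ms=1b
Σ=4b of 4 (136bpm 4/4) — PASS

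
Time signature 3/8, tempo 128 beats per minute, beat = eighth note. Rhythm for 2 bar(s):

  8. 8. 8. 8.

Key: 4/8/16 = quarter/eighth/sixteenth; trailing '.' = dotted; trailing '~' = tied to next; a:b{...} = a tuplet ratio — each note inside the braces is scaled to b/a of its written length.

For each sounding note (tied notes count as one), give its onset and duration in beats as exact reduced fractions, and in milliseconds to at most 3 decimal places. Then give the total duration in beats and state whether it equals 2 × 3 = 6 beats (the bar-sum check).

1) 0.0ms=0b +703.125ms=3/2b
2) 703.125ms=3/2b +703.125ms=3/2b
3) 1406.25ms=3b +703.125ms=3/2b
4) 2109.375ms=9/2b +703.125ms=3/2b
Σ=6b of 6 (128bpm 3/8) — PASS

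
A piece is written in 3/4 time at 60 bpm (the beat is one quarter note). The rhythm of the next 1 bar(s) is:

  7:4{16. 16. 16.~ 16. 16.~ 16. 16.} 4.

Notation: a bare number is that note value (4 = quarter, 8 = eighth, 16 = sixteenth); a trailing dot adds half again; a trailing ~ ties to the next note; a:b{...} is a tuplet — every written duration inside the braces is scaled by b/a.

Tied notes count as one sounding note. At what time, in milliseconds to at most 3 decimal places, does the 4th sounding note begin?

note 4 onset = 6/7b = 857.143ms

1. 0.0ms @ 0 + 214.286ms (3/14)
2. 214.286ms @ 3/14 + 214.286ms (3/14)
3. 428.571ms @ 3/7 + 428.571ms (3/7)
4. 857.143ms @ 6/7 + 428.571ms (3/7)
5. 1285.714ms @ 9/7 + 214.286ms (3/14)
6. 1500.0ms @ 3/2 + 1500.0ms (3/2)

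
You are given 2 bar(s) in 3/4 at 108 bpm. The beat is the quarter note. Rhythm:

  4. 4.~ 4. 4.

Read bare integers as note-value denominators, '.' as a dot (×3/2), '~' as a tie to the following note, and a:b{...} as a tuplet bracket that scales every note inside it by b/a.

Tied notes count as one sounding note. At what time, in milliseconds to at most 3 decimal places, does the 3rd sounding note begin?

1. 0.0ms @ 0 + 833.333ms (3/2)
2. 833.333ms @ 3/2 + 1666.667ms (3)
3. 2500.0ms @ 9/2 + 833.333ms (3/2)

note 3 onset = 9/2b = 2500.0ms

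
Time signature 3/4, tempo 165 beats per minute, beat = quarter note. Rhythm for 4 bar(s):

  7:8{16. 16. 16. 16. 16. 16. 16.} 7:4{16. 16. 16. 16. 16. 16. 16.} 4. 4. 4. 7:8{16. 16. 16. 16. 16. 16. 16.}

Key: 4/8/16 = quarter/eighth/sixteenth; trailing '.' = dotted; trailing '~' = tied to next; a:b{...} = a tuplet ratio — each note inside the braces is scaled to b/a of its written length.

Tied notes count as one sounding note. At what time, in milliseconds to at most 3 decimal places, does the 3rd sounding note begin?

note 3 onset = 6/7b = 311.688ms

1. 0.0ms @ 0 + 155.844ms (3/7)
2. 155.844ms @ 3/7 + 155.844ms (3/7)
3. 311.688ms @ 6/7 + 155.844ms (3/7)
4. 467.532ms @ 9/7 + 155.844ms (3/7)
5. 623.377ms @ 12/7 + 155.844ms (3/7)
6. 779.221ms @ 15/7 + 155.844ms (3/7)
7. 935.065ms @ 18/7 + 155.844ms (3/7)
8. 1090.909ms @ 3 + 77.922ms (3/14)
9. 1168.831ms @ 45/14 + 77.922ms (3/14)
10. 1246.753ms @ 24/7 + 77.922ms (3/14)
11. 1324.675ms @ 51/14 + 77.922ms (3/14)
12. 1402.597ms @ 27/7 + 77.922ms (3/14)
13. 1480.519ms @ 57/14 + 77.922ms (3/14)
14. 1558.442ms @ 30/7 + 77.922ms (3/14)
15. 1636.364ms @ 9/2 + 545.455ms (3/2)
16. 2181.818ms @ 6 + 545.455ms (3/2)
17. 2727.273ms @ 15/2 + 545.455ms (3/2)
18. 3272.727ms @ 9 + 155.844ms (3/7)
19. 3428.571ms @ 66/7 + 155.844ms (3/7)
20. 3584.416ms @ 69/7 + 155.844ms (3/7)
21. 3740.26ms @ 72/7 + 155.844ms (3/7)
22. 3896.104ms @ 75/7 + 155.844ms (3/7)
23. 4051.948ms @ 78/7 + 155.844ms (3/7)
24. 4207.792ms @ 81/7 + 155.844ms (3/7)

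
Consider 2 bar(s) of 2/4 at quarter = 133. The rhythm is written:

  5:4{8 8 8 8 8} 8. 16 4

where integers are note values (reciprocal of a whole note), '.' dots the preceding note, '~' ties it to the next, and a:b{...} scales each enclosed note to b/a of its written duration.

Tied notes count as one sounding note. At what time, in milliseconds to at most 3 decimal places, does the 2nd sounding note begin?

1. 0.0ms @ 0 + 180.451ms (2/5)
2. 180.451ms @ 2/5 + 180.451ms (2/5)
3. 360.902ms @ 4/5 + 180.451ms (2/5)
4. 541.353ms @ 6/5 + 180.451ms (2/5)
5. 721.805ms @ 8/5 + 180.451ms (2/5)
6. 902.256ms @ 2 + 338.346ms (3/4)
7. 1240.602ms @ 11/4 + 112.782ms (1/4)
8. 1353.383ms @ 3 + 451.128ms (1)

note 2 onset = 2/5b = 180.451ms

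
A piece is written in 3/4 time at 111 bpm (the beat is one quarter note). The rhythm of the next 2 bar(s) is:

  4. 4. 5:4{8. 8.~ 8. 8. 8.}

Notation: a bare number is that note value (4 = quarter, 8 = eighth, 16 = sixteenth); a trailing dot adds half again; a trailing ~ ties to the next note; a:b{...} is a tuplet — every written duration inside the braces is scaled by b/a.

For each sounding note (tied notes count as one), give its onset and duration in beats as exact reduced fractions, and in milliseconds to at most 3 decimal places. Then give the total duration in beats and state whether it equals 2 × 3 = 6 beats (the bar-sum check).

1) 0.0ms=0b +810.811ms=3/2b
2) 810.811ms=3/2b +810.811ms=3/2b
3) 1621.622ms=3b +324.324ms=3/5b
4) 1945.946ms=18/5b +648.649ms=6/5b
5) 2594.595ms=24/5b +324.324ms=3/5b
6) 2918.919ms=27/5b +324.324ms=3/5b
Σ=6b of 6 (111bpm 3/4) — PASS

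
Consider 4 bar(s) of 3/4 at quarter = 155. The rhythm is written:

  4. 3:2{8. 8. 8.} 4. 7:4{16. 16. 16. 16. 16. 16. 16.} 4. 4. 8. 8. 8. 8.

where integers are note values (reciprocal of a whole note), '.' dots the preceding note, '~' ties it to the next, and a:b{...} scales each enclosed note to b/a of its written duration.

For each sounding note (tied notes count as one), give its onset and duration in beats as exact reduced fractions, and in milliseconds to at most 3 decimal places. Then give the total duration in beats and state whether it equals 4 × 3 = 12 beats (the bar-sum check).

1) 0.0ms=0b +580.645ms=3/2b
2) 580.645ms=3/2b +193.548ms=1/2b
3) 774.194ms=2b +193.548ms=1/2b
4) 967.742ms=5/2b +193.548ms=1/2b
5) 1161.29ms=3b +580.645ms=3/2b
6) 1741.935ms=9/2b +82.949ms=3/14b
7) 1824.885ms=33/7b +82.949ms=3/14b
8) 1907.834ms=69/14b +82.949ms=3/14b
9) 1990.783ms=36/7b +82.949ms=3/14b
10) 2073.733ms=75/14b +82.949ms=3/14b
11) 2156.682ms=39/7b +82.949ms=3/14b
12) 2239.631ms=81/14b +82.949ms=3/14b
13) 2322.581ms=6b +580.645ms=3/2b
14) 2903.226ms=15/2b +580.645ms=3/2b
15) 3483.871ms=9b +290.323ms=3/4b
16) 3774.194ms=39/4b +290.323ms=3/4b
17) 4064.516ms=21/2b +290.323ms=3/4b
18) 4354.839ms=45/4b +290.323ms=3/4b
Σ=12b of 12 (155bpm 3/4) — PASS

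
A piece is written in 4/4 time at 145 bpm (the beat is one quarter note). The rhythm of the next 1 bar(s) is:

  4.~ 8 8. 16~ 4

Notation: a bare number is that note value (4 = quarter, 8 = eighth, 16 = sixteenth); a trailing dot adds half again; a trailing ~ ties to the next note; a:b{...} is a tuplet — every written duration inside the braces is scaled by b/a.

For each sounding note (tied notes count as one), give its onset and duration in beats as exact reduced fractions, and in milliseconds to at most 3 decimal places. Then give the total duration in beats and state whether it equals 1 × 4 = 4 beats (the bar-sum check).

1) 0.0ms=0b +827.586ms=2b
2) 827.586ms=2b +310.345ms=3/4b
3) 1137.931ms=11/4b +517.241ms=5/4b
Σ=4b of 4 (145bpm 4/4) — PASS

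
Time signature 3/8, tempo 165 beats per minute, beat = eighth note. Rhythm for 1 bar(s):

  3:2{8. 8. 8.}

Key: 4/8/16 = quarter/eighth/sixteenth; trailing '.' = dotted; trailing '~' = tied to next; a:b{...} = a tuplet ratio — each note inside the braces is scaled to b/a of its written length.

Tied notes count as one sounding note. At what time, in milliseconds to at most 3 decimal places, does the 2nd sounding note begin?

note 2 onset = 1b = 363.636ms

1. 0.0ms @ 0 + 363.636ms (1)
2. 363.636ms @ 1 + 363.636ms (1)
3. 727.273ms @ 2 + 363.636ms (1)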